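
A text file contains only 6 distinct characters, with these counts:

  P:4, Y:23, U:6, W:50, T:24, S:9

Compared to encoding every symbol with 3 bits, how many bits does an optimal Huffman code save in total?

95

Fixed-length: 3 bits × 116 symbols = 348 bits.
Huffman merges:
merge P(4) and U(6): 10
merge S(9) and 10: 19
merge 19 and Y(23): 42
merge T(24) and 42: 66
merge W(50) and 66: 116
Huffman total = 10 + 19 + 42 + 66 + 116 = 253 bits.
Saving = 348 − 253 = 95 bits.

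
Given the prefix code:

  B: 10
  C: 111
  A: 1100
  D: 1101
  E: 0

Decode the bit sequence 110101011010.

DEBDE

Read left to right; each codeword is recognised as soon as it completes (prefix code):
  1101→D | 0→E | 10→B | 1101→D | 0→E
Decoded message: DEBDE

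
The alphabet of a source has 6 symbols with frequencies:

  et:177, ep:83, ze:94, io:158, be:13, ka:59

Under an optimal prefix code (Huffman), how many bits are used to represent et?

Build the tree from the bottom:
combine be(13), ka(59) → 72
combine 72, ep(83) → 155
combine ze(94), 155 → 249
combine io(158), et(177) → 335
combine 249, 335 → 584
The subtree containing et is merged 2 times, so code length = 2.

2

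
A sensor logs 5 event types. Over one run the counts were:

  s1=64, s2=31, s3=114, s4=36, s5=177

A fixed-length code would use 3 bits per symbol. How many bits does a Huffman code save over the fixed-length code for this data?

401

Fixed-length: 3 bits × 422 symbols = 1266 bits.
Huffman merges:
merge s2(31) and s4(36): 67
merge s1(64) and 67: 131
merge s3(114) and 131: 245
merge s5(177) and 245: 422
Huffman total = 67 + 131 + 245 + 422 = 865 bits.
Saving = 1266 − 865 = 401 bits.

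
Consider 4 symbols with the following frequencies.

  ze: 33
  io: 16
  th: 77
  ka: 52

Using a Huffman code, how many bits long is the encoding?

328

Build the Huffman tree bottom-up:
merge io(16) and ze(33): 49
merge 49 and ka(52): 101
merge th(77) and 101: 178
Total encoded bits = sum of merged weights = 49 + 101 + 178 = 328.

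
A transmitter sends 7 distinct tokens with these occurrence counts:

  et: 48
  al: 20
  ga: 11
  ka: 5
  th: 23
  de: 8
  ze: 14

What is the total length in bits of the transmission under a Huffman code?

328

Build the Huffman tree bottom-up:
merge ka(5) and de(8): 13
merge ga(11) and 13: 24
merge ze(14) and al(20): 34
merge th(23) and 24: 47
merge 34 and 47: 81
merge et(48) and 81: 129
The encoded length is the sum of every internal node's weight: 13 + 24 + 34 + 47 + 81 + 129 = 328 bits.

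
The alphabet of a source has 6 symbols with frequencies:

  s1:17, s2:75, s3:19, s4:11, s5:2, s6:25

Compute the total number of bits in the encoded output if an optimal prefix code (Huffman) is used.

Greedily combine the two least-frequent nodes:
merge s5(2) and s4(11): 13
merge 13 and s1(17): 30
merge s3(19) and s6(25): 44
merge 30 and 44: 74
merge 74 and s2(75): 149
The encoded length is the sum of every internal node's weight: 13 + 30 + 44 + 74 + 149 = 310 bits.

310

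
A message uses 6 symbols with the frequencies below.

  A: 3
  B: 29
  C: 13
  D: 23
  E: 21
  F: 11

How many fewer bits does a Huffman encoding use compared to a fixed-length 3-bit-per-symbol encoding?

59

Fixed-length: 3 bits × 100 symbols = 300 bits.
Huffman merges:
combine A(3), F(11) → 14
combine C(13), 14 → 27
combine E(21), D(23) → 44
combine 27, B(29) → 56
combine 44, 56 → 100
Huffman total = 14 + 27 + 44 + 56 + 100 = 241 bits.
Saving = 300 − 241 = 59 bits.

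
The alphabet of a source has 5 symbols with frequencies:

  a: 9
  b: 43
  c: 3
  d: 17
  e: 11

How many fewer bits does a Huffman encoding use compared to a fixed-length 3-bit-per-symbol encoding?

91

Fixed-length: 3 bits × 83 symbols = 249 bits.
Huffman merges:
merge c(3) and a(9): 12
merge e(11) and 12: 23
merge d(17) and 23: 40
merge 40 and b(43): 83
Huffman total = 12 + 23 + 40 + 83 = 158 bits.
Saving = 249 − 158 = 91 bits.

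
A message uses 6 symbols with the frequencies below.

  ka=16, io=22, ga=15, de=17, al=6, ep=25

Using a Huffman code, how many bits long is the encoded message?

Build the Huffman tree bottom-up:
merge al(6) and ga(15): 21
merge ka(16) and de(17): 33
merge 21 and io(22): 43
merge ep(25) and 33: 58
merge 43 and 58: 101
Total encoded bits = sum of merged weights = 21 + 33 + 43 + 58 + 101 = 256.

256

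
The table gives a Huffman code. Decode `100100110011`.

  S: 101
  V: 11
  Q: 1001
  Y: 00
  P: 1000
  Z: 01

Read left to right; each codeword is recognised as soon as it completes (prefix code):
  1001→Q | 00→Y | 11→V | 00→Y | 11→V
Decoded message: QYVYV

QYVYV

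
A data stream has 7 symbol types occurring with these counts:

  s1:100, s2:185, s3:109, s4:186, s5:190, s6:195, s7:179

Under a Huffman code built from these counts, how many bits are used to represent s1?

Build the tree from the bottom:
combine s1(100), s3(109) → 209
combine s7(179), s2(185) → 364
combine s4(186), s5(190) → 376
combine s6(195), 209 → 404
combine 364, 376 → 740
combine 404, 740 → 1144
The subtree containing s1 is merged 3 times, so code length = 3.

3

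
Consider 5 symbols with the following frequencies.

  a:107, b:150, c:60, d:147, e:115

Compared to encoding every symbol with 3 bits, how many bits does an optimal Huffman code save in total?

412

Fixed-length: 3 bits × 579 symbols = 1737 bits.
Huffman merges:
merge c(60) and a(107): 167
merge e(115) and d(147): 262
merge b(150) and 167: 317
merge 262 and 317: 579
Huffman total = 167 + 262 + 317 + 579 = 1325 bits.
Saving = 1737 − 1325 = 412 bits.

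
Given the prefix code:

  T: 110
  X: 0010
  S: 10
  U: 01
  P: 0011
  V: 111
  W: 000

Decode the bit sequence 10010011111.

SUPV

Read left to right; each codeword is recognised as soon as it completes (prefix code):
  10→S | 01→U | 0011→P | 111→V
Decoded message: SUPV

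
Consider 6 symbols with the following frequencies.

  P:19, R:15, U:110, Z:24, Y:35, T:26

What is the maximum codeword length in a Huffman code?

4

Merge the two lowest-weight nodes at each step:
combine R(15), P(19) → 34
combine Z(24), T(26) → 50
combine 34, Y(35) → 69
combine 50, 69 → 119
combine U(110), 119 → 229
The first pair merged (R, P) ends up deepest, at depth 4.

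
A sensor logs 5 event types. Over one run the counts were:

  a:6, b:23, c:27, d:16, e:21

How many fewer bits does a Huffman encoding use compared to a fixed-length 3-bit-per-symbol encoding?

Fixed-length: 3 bits × 93 symbols = 279 bits.
Huffman merges:
a(6) + d(16) → 22
e(21) + 22 → 43
b(23) + c(27) → 50
43 + 50 → 93
Huffman total = 22 + 43 + 50 + 93 = 208 bits.
Saving = 279 − 208 = 71 bits.

71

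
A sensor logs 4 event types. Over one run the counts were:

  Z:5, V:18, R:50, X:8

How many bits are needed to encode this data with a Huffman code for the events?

Build the Huffman tree bottom-up:
Z(5) + X(8) → 13
13 + V(18) → 31
31 + R(50) → 81
Total encoded bits = sum of merged weights = 13 + 31 + 81 = 125.

125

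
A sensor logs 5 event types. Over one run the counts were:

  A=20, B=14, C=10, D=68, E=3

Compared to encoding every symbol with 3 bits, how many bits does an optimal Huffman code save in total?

143

Fixed-length: 3 bits × 115 symbols = 345 bits.
Huffman merges:
merge E(3) and C(10): 13
merge 13 and B(14): 27
merge A(20) and 27: 47
merge 47 and D(68): 115
Huffman total = 13 + 27 + 47 + 115 = 202 bits.
Saving = 345 − 202 = 143 bits.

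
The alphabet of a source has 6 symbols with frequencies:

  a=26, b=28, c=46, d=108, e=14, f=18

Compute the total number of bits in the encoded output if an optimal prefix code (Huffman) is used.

536

Merge the two smallest weights repeatedly:
merge e(14) and f(18): 32
merge a(26) and b(28): 54
merge 32 and c(46): 78
merge 54 and 78: 132
merge d(108) and 132: 240
Total encoded bits = sum of merged weights = 32 + 54 + 78 + 132 + 240 = 536.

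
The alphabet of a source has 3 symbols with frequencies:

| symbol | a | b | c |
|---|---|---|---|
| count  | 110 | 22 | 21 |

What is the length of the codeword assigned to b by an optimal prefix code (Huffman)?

2

Huffman merges, smallest pair first:
combine c(21), b(22) → 43
combine 43, a(110) → 153
The subtree containing b is merged 2 times, so code length = 2.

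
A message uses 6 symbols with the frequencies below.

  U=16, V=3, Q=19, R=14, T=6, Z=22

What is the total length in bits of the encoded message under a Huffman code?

192

Merge the two smallest weights repeatedly:
V(3) + T(6) → 9
9 + R(14) → 23
U(16) + Q(19) → 35
Z(22) + 23 → 45
35 + 45 → 80
The encoded length is the sum of every internal node's weight: 9 + 23 + 35 + 45 + 80 = 192 bits.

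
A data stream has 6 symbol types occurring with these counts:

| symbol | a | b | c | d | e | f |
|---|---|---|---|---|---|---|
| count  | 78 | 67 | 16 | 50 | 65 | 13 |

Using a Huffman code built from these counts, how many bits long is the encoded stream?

Build the Huffman tree bottom-up:
combine f(13), c(16) → 29
combine 29, d(50) → 79
combine e(65), b(67) → 132
combine a(78), 79 → 157
combine 132, 157 → 289
Each symbol's bit-cost is frequency × depth; summing gives 686 bits (equivalently 29 + 79 + 132 + 157 + 289).

686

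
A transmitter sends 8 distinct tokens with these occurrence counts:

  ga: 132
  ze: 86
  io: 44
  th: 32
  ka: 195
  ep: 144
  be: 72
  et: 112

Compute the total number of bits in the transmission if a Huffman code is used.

2332

Build the Huffman tree bottom-up:
th(32) + io(44) → 76
be(72) + 76 → 148
ze(86) + et(112) → 198
ga(132) + ep(144) → 276
148 + ka(195) → 343
198 + 276 → 474
343 + 474 → 817
Each symbol's bit-cost is frequency × depth; summing gives 2332 bits (equivalently 76 + 148 + 198 + 276 + 343 + 474 + 817).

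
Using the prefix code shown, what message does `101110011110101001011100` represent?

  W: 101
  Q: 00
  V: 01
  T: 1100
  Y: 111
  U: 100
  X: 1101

WTYWVQWT

Read left to right; each codeword is recognised as soon as it completes (prefix code):
  101→W | 1100→T | 111→Y | 101→W | 01→V | 00→Q | 101→W | 1100→T
Decoded message: WTYWVQWT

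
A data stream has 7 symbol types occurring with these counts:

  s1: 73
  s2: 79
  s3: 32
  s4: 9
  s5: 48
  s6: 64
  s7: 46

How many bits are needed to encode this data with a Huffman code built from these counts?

Merge the two smallest weights repeatedly:
merge s4(9) and s3(32): 41
merge 41 and s7(46): 87
merge s5(48) and s6(64): 112
merge s1(73) and s2(79): 152
merge 87 and 112: 199
merge 152 and 199: 351
The encoded length is the sum of every internal node's weight: 41 + 87 + 112 + 152 + 199 + 351 = 942 bits.

942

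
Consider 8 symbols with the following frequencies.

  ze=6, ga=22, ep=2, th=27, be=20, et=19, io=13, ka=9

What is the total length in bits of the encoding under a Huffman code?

Greedily combine the two least-frequent nodes:
merge ep(2) and ze(6): 8
merge 8 and ka(9): 17
merge io(13) and 17: 30
merge et(19) and be(20): 39
merge ga(22) and th(27): 49
merge 30 and 39: 69
merge 49 and 69: 118
Each symbol's bit-cost is frequency × depth; summing gives 330 bits (equivalently 8 + 17 + 30 + 39 + 49 + 69 + 118).

330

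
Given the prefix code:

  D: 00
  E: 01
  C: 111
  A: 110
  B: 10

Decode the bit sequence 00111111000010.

DCCDDB

Read left to right; each codeword is recognised as soon as it completes (prefix code):
  00→D | 111→C | 111→C | 00→D | 00→D | 10→B
Decoded message: DCCDDB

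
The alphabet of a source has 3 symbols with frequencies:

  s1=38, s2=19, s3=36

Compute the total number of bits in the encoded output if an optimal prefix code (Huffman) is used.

148

Greedily combine the two least-frequent nodes:
s2(19) + s3(36) → 55
s1(38) + 55 → 93
Each symbol's bit-cost is frequency × depth; summing gives 148 bits (equivalently 55 + 93).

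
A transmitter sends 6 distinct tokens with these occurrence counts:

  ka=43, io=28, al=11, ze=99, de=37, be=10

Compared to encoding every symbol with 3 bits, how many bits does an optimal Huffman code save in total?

Fixed-length: 3 bits × 228 symbols = 684 bits.
Huffman merges:
merge be(10) and al(11): 21
merge 21 and io(28): 49
merge de(37) and ka(43): 80
merge 49 and 80: 129
merge ze(99) and 129: 228
Huffman total = 21 + 49 + 80 + 129 + 228 = 507 bits.
Saving = 684 − 507 = 177 bits.

177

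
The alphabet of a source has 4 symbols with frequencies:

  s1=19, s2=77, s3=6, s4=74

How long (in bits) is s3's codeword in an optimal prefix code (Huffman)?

3

Repeatedly merge the two smallest:
combine s3(6), s1(19) → 25
combine 25, s4(74) → 99
combine s2(77), 99 → 176
s3's leaf is at depth 3, giving a 3-bit codeword.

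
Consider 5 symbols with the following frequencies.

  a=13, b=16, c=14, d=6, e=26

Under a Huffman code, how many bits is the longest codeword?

3

Merge the two lowest-weight nodes at each step:
d(6) + a(13) → 19
c(14) + b(16) → 30
19 + e(26) → 45
30 + 45 → 75
Maximum depth reached is 3.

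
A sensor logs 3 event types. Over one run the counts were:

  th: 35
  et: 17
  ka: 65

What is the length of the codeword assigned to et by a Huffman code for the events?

2

Huffman merges, smallest pair first:
et(17) + th(35) → 52
52 + ka(65) → 117
et sits 2 levels below the root, so its codeword is 2 bits.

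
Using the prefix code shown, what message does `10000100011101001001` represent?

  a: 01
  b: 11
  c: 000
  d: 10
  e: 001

Read left to right; each codeword is recognised as soon as it completes (prefix code):
  10→d | 000→c | 10→d | 001→e | 11→b | 01→a | 001→e | 001→e
Decoded message: dcdebaee

dcdebaee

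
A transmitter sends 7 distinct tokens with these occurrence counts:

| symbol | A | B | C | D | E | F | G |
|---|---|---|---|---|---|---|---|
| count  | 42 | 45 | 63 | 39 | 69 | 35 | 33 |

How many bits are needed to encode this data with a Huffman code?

909

Greedily combine the two least-frequent nodes:
combine G(33), F(35) → 68
combine D(39), A(42) → 81
combine B(45), C(63) → 108
combine 68, E(69) → 137
combine 81, 108 → 189
combine 137, 189 → 326
The encoded length is the sum of every internal node's weight: 68 + 81 + 108 + 137 + 189 + 326 = 909 bits.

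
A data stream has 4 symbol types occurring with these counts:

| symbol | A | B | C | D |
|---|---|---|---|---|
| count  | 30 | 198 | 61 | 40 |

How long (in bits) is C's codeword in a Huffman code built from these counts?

2

Repeatedly merge the two smallest:
combine A(30), D(40) → 70
combine C(61), 70 → 131
combine 131, B(198) → 329
C's leaf is at depth 2, giving a 2-bit codeword.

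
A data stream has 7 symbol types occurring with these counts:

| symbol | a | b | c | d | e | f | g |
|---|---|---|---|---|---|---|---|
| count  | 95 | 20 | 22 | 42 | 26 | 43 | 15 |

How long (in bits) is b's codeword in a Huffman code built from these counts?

Repeatedly merge the two smallest:
g(15) + b(20) → 35
c(22) + e(26) → 48
35 + d(42) → 77
f(43) + 48 → 91
77 + 91 → 168
a(95) + 168 → 263
b sits 4 levels below the root, so its codeword is 4 bits.

4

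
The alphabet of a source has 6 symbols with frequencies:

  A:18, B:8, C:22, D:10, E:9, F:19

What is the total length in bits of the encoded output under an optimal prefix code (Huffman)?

216

Build the Huffman tree bottom-up:
combine B(8), E(9) → 17
combine D(10), 17 → 27
combine A(18), F(19) → 37
combine C(22), 27 → 49
combine 37, 49 → 86
Each symbol's bit-cost is frequency × depth; summing gives 216 bits (equivalently 17 + 27 + 37 + 49 + 86).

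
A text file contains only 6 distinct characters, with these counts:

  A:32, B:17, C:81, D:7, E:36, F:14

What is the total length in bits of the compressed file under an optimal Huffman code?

Merge the two smallest weights repeatedly:
merge D(7) and F(14): 21
merge B(17) and 21: 38
merge A(32) and E(36): 68
merge 38 and 68: 106
merge C(81) and 106: 187
Total encoded bits = sum of merged weights = 21 + 38 + 68 + 106 + 187 = 420.

420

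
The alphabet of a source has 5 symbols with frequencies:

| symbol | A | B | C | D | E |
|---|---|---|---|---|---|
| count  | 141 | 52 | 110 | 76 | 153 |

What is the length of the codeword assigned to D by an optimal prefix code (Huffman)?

Repeatedly merge the two smallest:
B(52) + D(76) → 128
C(110) + 128 → 238
A(141) + E(153) → 294
238 + 294 → 532
D's leaf is at depth 3, giving a 3-bit codeword.

3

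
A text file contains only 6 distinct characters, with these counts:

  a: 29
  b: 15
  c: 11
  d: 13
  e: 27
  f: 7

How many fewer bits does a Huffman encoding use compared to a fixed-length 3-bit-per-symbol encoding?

56

Fixed-length: 3 bits × 102 symbols = 306 bits.
Huffman merges:
merge f(7) and c(11): 18
merge d(13) and b(15): 28
merge 18 and e(27): 45
merge 28 and a(29): 57
merge 45 and 57: 102
Huffman total = 18 + 28 + 45 + 57 + 102 = 250 bits.
Saving = 306 − 250 = 56 bits.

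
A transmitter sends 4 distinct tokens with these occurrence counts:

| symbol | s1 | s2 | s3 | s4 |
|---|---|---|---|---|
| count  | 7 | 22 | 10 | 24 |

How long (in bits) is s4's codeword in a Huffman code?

Huffman merges, smallest pair first:
s1(7) + s3(10) → 17
17 + s2(22) → 39
s4(24) + 39 → 63
s4 sits one level below the root: a 1-bit codeword.

1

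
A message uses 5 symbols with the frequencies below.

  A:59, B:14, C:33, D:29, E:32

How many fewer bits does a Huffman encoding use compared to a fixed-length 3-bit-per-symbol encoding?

Fixed-length: 3 bits × 167 symbols = 501 bits.
Huffman merges:
B(14) + D(29) → 43
E(32) + C(33) → 65
43 + A(59) → 102
65 + 102 → 167
Huffman total = 43 + 65 + 102 + 167 = 377 bits.
Saving = 501 − 377 = 124 bits.

124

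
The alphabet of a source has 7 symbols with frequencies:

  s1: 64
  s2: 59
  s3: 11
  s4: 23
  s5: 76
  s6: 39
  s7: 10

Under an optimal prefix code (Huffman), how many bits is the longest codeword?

Merge the two lowest-weight nodes at each step:
merge s7(10) and s3(11): 21
merge 21 and s4(23): 44
merge s6(39) and 44: 83
merge s2(59) and s1(64): 123
merge s5(76) and 83: 159
merge 123 and 159: 282
The first pair merged (s7, s3) ends up deepest, at depth 5.

5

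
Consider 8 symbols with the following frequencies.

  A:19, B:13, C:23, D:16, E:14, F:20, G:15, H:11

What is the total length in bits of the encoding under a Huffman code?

Greedily combine the two least-frequent nodes:
H(11) + B(13) → 24
E(14) + G(15) → 29
D(16) + A(19) → 35
F(20) + C(23) → 43
24 + 29 → 53
35 + 43 → 78
53 + 78 → 131
Total encoded bits = sum of merged weights = 24 + 29 + 35 + 43 + 53 + 78 + 131 = 393.

393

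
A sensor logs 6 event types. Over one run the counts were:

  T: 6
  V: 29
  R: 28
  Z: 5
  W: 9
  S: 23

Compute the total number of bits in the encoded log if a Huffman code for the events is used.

231

Merge the two smallest weights repeatedly:
Z(5) + T(6) → 11
W(9) + 11 → 20
20 + S(23) → 43
R(28) + V(29) → 57
43 + 57 → 100
Each symbol's bit-cost is frequency × depth; summing gives 231 bits (equivalently 11 + 20 + 43 + 57 + 100).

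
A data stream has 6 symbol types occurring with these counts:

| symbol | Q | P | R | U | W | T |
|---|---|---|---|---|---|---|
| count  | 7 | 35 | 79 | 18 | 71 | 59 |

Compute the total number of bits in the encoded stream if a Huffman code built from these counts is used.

623

Merge the two smallest weights repeatedly:
merge Q(7) and U(18): 25
merge 25 and P(35): 60
merge T(59) and 60: 119
merge W(71) and R(79): 150
merge 119 and 150: 269
Total encoded bits = sum of merged weights = 25 + 60 + 119 + 150 + 269 = 623.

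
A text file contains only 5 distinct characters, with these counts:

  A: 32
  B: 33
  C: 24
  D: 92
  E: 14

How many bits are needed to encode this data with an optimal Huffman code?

401

Merge the two smallest weights repeatedly:
merge E(14) and C(24): 38
merge A(32) and B(33): 65
merge 38 and 65: 103
merge D(92) and 103: 195
Total encoded bits = sum of merged weights = 38 + 65 + 103 + 195 = 401.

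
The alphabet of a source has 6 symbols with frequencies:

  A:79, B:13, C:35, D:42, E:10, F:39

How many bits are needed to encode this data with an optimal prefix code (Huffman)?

517

Build the Huffman tree bottom-up:
merge E(10) and B(13): 23
merge 23 and C(35): 58
merge F(39) and D(42): 81
merge 58 and A(79): 137
merge 81 and 137: 218
Each symbol's bit-cost is frequency × depth; summing gives 517 bits (equivalently 23 + 58 + 81 + 137 + 218).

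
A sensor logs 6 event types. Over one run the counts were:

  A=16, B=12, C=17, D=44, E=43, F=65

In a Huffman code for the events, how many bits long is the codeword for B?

4

Build the tree from the bottom:
B(12) + A(16) → 28
C(17) + 28 → 45
E(43) + D(44) → 87
45 + F(65) → 110
87 + 110 → 197
B sits 4 levels below the root, so its codeword is 4 bits.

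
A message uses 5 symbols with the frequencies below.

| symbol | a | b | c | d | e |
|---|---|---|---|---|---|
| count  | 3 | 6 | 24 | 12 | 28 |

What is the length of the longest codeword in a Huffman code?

4

Merge the two lowest-weight nodes at each step:
combine a(3), b(6) → 9
combine 9, d(12) → 21
combine 21, c(24) → 45
combine e(28), 45 → 73
The rarest symbols sit at the bottom; the longest codeword is 4 bits.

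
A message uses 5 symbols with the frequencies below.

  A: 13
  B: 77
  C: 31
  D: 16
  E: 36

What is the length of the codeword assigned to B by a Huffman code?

Huffman merges, smallest pair first:
combine A(13), D(16) → 29
combine 29, C(31) → 60
combine E(36), 60 → 96
combine B(77), 96 → 173
B sits one level below the root: a 1-bit codeword.

1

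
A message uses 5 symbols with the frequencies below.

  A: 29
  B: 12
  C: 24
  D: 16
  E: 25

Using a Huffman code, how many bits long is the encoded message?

240

Build the Huffman tree bottom-up:
merge B(12) and D(16): 28
merge C(24) and E(25): 49
merge 28 and A(29): 57
merge 49 and 57: 106
Total encoded bits = sum of merged weights = 28 + 49 + 57 + 106 = 240.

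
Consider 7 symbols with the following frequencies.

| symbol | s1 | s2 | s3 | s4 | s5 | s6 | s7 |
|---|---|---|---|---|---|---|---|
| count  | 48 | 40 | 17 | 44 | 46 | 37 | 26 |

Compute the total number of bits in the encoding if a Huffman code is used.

723

Greedily combine the two least-frequent nodes:
combine s3(17), s7(26) → 43
combine s6(37), s2(40) → 77
combine 43, s4(44) → 87
combine s5(46), s1(48) → 94
combine 77, 87 → 164
combine 94, 164 → 258
The encoded length is the sum of every internal node's weight: 43 + 77 + 87 + 94 + 164 + 258 = 723 bits.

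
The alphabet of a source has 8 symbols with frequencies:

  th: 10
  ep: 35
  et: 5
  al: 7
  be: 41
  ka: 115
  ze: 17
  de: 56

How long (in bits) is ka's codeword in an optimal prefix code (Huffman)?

1

Repeatedly merge the two smallest:
merge et(5) and al(7): 12
merge th(10) and 12: 22
merge ze(17) and 22: 39
merge ep(35) and 39: 74
merge be(41) and de(56): 97
merge 74 and 97: 171
merge ka(115) and 171: 286
ka sits one level below the root: a 1-bit codeword.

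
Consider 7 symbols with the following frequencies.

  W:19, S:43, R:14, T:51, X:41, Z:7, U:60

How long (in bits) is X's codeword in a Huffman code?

Repeatedly merge the two smallest:
merge Z(7) and R(14): 21
merge W(19) and 21: 40
merge 40 and X(41): 81
merge S(43) and T(51): 94
merge U(60) and 81: 141
merge 94 and 141: 235
The subtree containing X is merged 3 times, so code length = 3.

3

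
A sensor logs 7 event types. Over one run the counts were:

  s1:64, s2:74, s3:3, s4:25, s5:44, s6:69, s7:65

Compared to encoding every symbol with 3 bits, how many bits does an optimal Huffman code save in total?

115

Fixed-length: 3 bits × 344 symbols = 1032 bits.
Huffman merges:
s3(3) + s4(25) → 28
28 + s5(44) → 72
s1(64) + s7(65) → 129
s6(69) + 72 → 141
s2(74) + 129 → 203
141 + 203 → 344
Huffman total = 28 + 72 + 129 + 141 + 203 + 344 = 917 bits.
Saving = 1032 − 917 = 115 bits.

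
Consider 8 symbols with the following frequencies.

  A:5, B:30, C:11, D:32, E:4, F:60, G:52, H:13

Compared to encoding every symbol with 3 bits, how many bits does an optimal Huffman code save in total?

83

Fixed-length: 3 bits × 207 symbols = 621 bits.
Huffman merges:
E(4) + A(5) → 9
9 + C(11) → 20
H(13) + 20 → 33
B(30) + D(32) → 62
33 + G(52) → 85
F(60) + 62 → 122
85 + 122 → 207
Huffman total = 9 + 20 + 33 + 62 + 85 + 122 + 207 = 538 bits.
Saving = 621 − 538 = 83 bits.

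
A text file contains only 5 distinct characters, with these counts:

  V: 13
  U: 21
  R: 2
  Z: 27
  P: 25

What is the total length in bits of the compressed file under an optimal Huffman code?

Build the Huffman tree bottom-up:
combine R(2), V(13) → 15
combine 15, U(21) → 36
combine P(25), Z(27) → 52
combine 36, 52 → 88
The encoded length is the sum of every internal node's weight: 15 + 36 + 52 + 88 = 191 bits.

191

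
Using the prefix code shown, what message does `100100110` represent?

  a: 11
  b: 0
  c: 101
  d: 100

Read left to right; each codeword is recognised as soon as it completes (prefix code):
  100→d | 100→d | 11→a | 0→b
Decoded message: ddab

ddab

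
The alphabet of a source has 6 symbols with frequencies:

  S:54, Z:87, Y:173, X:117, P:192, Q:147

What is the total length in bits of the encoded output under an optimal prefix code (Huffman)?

1939

Merge the two smallest weights repeatedly:
combine S(54), Z(87) → 141
combine X(117), 141 → 258
combine Q(147), Y(173) → 320
combine P(192), 258 → 450
combine 320, 450 → 770
Total encoded bits = sum of merged weights = 141 + 258 + 320 + 450 + 770 = 1939.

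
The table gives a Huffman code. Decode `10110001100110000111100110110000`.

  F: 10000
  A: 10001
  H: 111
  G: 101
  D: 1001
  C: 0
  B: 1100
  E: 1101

Read left to right; each codeword is recognised as soon as it completes (prefix code):
  101→G | 10001→A | 1001→D | 10000→F | 111→H | 1001→D | 101→G | 10000→F
Decoded message: GADFHDGF

GADFHDGF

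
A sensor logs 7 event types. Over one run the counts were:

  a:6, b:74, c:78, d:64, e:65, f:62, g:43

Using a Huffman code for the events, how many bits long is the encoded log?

1073

Build the Huffman tree bottom-up:
combine a(6), g(43) → 49
combine 49, f(62) → 111
combine d(64), e(65) → 129
combine b(74), c(78) → 152
combine 111, 129 → 240
combine 152, 240 → 392
Each symbol's bit-cost is frequency × depth; summing gives 1073 bits (equivalently 49 + 111 + 129 + 152 + 240 + 392).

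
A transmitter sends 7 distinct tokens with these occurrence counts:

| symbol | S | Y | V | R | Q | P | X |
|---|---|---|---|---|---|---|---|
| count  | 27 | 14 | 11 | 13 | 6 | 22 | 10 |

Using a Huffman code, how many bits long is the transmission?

276

Greedily combine the two least-frequent nodes:
combine Q(6), X(10) → 16
combine V(11), R(13) → 24
combine Y(14), 16 → 30
combine P(22), 24 → 46
combine S(27), 30 → 57
combine 46, 57 → 103
The encoded length is the sum of every internal node's weight: 16 + 24 + 30 + 46 + 57 + 103 = 276 bits.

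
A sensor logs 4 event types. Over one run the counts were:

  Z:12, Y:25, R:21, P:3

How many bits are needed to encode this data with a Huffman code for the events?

Build the Huffman tree bottom-up:
merge P(3) and Z(12): 15
merge 15 and R(21): 36
merge Y(25) and 36: 61
The encoded length is the sum of every internal node's weight: 15 + 36 + 61 = 112 bits.

112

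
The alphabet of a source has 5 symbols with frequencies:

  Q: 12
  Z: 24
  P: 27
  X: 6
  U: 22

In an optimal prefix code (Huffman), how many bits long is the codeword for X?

Build the tree from the bottom:
merge X(6) and Q(12): 18
merge 18 and U(22): 40
merge Z(24) and P(27): 51
merge 40 and 51: 91
The subtree containing X is merged 3 times, so code length = 3.

3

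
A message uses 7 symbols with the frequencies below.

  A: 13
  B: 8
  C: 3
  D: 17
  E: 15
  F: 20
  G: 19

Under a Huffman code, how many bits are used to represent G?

2

Repeatedly merge the two smallest:
C(3) + B(8) → 11
11 + A(13) → 24
E(15) + D(17) → 32
G(19) + F(20) → 39
24 + 32 → 56
39 + 56 → 95
G's leaf is at depth 2, giving a 2-bit codeword.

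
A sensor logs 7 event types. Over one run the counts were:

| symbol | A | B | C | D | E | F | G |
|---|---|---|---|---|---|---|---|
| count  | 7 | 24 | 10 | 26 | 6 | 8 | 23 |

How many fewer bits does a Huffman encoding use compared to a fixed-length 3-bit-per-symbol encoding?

42

Fixed-length: 3 bits × 104 symbols = 312 bits.
Huffman merges:
E(6) + A(7) → 13
F(8) + C(10) → 18
13 + 18 → 31
G(23) + B(24) → 47
D(26) + 31 → 57
47 + 57 → 104
Huffman total = 13 + 18 + 31 + 47 + 57 + 104 = 270 bits.
Saving = 312 − 270 = 42 bits.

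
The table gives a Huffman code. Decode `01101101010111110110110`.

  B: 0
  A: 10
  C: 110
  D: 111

BCCAADCCC

Read left to right; each codeword is recognised as soon as it completes (prefix code):
  0→B | 110→C | 110→C | 10→A | 10→A | 111→D | 110→C | 110→C | 110→C
Decoded message: BCCAADCCC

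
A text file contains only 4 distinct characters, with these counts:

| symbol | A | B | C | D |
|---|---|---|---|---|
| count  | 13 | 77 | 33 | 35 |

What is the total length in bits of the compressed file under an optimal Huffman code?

Greedily combine the two least-frequent nodes:
combine A(13), C(33) → 46
combine D(35), 46 → 81
combine B(77), 81 → 158
Each symbol's bit-cost is frequency × depth; summing gives 285 bits (equivalently 46 + 81 + 158).

285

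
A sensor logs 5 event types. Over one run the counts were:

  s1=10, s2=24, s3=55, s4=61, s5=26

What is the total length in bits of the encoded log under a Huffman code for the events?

Build the Huffman tree bottom-up:
s1(10) + s2(24) → 34
s5(26) + 34 → 60
s3(55) + 60 → 115
s4(61) + 115 → 176
Each symbol's bit-cost is frequency × depth; summing gives 385 bits (equivalently 34 + 60 + 115 + 176).

385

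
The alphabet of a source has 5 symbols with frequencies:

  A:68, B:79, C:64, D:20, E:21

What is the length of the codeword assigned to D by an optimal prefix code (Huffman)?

3

Huffman merges, smallest pair first:
merge D(20) and E(21): 41
merge 41 and C(64): 105
merge A(68) and B(79): 147
merge 105 and 147: 252
The subtree containing D is merged 3 times, so code length = 3.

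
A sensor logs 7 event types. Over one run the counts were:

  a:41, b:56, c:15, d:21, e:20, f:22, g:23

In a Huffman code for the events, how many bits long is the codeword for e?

Repeatedly merge the two smallest:
c(15) + e(20) → 35
d(21) + f(22) → 43
g(23) + 35 → 58
a(41) + 43 → 84
b(56) + 58 → 114
84 + 114 → 198
e sits 4 levels below the root, so its codeword is 4 bits.

4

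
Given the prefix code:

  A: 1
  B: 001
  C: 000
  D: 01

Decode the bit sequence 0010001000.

Read left to right; each codeword is recognised as soon as it completes (prefix code):
  001→B | 000→C | 1→A | 000→C
Decoded message: BCAC

BCAC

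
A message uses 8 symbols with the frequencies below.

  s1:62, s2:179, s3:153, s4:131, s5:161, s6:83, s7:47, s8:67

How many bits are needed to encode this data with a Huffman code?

Merge the two smallest weights repeatedly:
s7(47) + s1(62) → 109
s8(67) + s6(83) → 150
109 + s4(131) → 240
150 + s3(153) → 303
s5(161) + s2(179) → 340
240 + 303 → 543
340 + 543 → 883
The encoded length is the sum of every internal node's weight: 109 + 150 + 240 + 303 + 340 + 543 + 883 = 2568 bits.

2568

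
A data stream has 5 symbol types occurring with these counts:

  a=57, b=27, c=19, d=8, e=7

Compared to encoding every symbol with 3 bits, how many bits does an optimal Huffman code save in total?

126

Fixed-length: 3 bits × 118 symbols = 354 bits.
Huffman merges:
merge e(7) and d(8): 15
merge 15 and c(19): 34
merge b(27) and 34: 61
merge a(57) and 61: 118
Huffman total = 15 + 34 + 61 + 118 = 228 bits.
Saving = 354 − 228 = 126 bits.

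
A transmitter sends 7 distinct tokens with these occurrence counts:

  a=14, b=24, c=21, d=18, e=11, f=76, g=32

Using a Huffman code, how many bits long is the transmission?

Build the Huffman tree bottom-up:
e(11) + a(14) → 25
d(18) + c(21) → 39
b(24) + 25 → 49
g(32) + 39 → 71
49 + 71 → 120
f(76) + 120 → 196
Total encoded bits = sum of merged weights = 25 + 39 + 49 + 71 + 120 + 196 = 500.

500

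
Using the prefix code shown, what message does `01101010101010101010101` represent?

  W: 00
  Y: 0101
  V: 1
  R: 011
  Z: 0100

Read left to right; each codeword is recognised as soon as it completes (prefix code):
  011→R | 0101→Y | 0101→Y | 0101→Y | 0101→Y | 0101→Y
Decoded message: RYYYYY

RYYYYY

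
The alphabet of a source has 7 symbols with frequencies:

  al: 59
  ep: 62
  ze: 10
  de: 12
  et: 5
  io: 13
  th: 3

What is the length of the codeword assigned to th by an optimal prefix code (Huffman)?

5

Build the tree from the bottom:
th(3) + et(5) → 8
8 + ze(10) → 18
de(12) + io(13) → 25
18 + 25 → 43
43 + al(59) → 102
ep(62) + 102 → 164
th sits 5 levels below the root, so its codeword is 5 bits.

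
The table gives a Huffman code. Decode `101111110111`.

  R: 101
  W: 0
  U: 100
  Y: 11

RYYRY

Read left to right; each codeword is recognised as soon as it completes (prefix code):
  101→R | 11→Y | 11→Y | 101→R | 11→Y
Decoded message: RYYRY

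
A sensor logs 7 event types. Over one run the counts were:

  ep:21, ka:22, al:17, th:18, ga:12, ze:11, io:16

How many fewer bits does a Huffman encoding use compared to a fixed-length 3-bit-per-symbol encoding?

22

Fixed-length: 3 bits × 117 symbols = 351 bits.
Huffman merges:
merge ze(11) and ga(12): 23
merge io(16) and al(17): 33
merge th(18) and ep(21): 39
merge ka(22) and 23: 45
merge 33 and 39: 72
merge 45 and 72: 117
Huffman total = 23 + 33 + 39 + 45 + 72 + 117 = 329 bits.
Saving = 351 − 329 = 22 bits.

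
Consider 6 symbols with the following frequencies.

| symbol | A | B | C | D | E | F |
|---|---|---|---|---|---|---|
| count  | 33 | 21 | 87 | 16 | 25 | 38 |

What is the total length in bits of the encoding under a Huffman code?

523

Greedily combine the two least-frequent nodes:
merge D(16) and B(21): 37
merge E(25) and A(33): 58
merge 37 and F(38): 75
merge 58 and 75: 133
merge C(87) and 133: 220
Total encoded bits = sum of merged weights = 37 + 58 + 75 + 133 + 220 = 523.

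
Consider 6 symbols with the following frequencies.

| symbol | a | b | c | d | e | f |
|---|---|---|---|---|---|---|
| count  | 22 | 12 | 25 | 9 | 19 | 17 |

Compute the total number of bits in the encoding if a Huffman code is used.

Build the Huffman tree bottom-up:
d(9) + b(12) → 21
f(17) + e(19) → 36
21 + a(22) → 43
c(25) + 36 → 61
43 + 61 → 104
The encoded length is the sum of every internal node's weight: 21 + 36 + 43 + 61 + 104 = 265 bits.

265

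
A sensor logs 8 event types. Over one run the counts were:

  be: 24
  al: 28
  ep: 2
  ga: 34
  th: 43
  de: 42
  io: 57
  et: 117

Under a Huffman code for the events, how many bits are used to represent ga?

Huffman merges, smallest pair first:
merge ep(2) and be(24): 26
merge 26 and al(28): 54
merge ga(34) and de(42): 76
merge th(43) and 54: 97
merge io(57) and 76: 133
merge 97 and et(117): 214
merge 133 and 214: 347
ga's leaf is at depth 3, giving a 3-bit codeword.

3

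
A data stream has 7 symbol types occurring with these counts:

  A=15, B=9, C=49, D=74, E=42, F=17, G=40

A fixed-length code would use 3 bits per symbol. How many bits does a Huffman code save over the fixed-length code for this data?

Fixed-length: 3 bits × 246 symbols = 738 bits.
Huffman merges:
B(9) + A(15) → 24
F(17) + 24 → 41
G(40) + 41 → 81
E(42) + C(49) → 91
D(74) + 81 → 155
91 + 155 → 246
Huffman total = 24 + 41 + 81 + 91 + 155 + 246 = 638 bits.
Saving = 738 − 638 = 100 bits.

100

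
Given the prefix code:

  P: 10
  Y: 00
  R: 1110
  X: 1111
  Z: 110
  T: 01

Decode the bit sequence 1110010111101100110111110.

RTTRZTPXP

Read left to right; each codeword is recognised as soon as it completes (prefix code):
  1110→R | 01→T | 01→T | 1110→R | 110→Z | 01→T | 10→P | 1111→X | 10→P
Decoded message: RTTRZTPXP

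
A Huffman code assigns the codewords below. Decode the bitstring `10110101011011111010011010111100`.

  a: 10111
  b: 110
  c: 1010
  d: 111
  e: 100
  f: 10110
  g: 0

fcbdbebae

Read left to right; each codeword is recognised as soon as it completes (prefix code):
  10110→f | 1010→c | 110→b | 111→d | 110→b | 100→e | 110→b | 10111→a | 100→e
Decoded message: fcbdbebae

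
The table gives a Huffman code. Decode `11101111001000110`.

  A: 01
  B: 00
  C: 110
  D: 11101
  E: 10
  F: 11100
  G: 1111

Read left to right; each codeword is recognised as soon as it completes (prefix code):
  11101→D | 11100→F | 10→E | 00→B | 110→C
Decoded message: DFEBC

DFEBC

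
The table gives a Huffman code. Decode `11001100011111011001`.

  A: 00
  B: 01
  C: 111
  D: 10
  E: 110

Read left to right; each codeword is recognised as soon as it completes (prefix code):
  110→E | 01→B | 10→D | 00→A | 111→C | 110→E | 110→E | 01→B
Decoded message: EBDACEEB

EBDACEEB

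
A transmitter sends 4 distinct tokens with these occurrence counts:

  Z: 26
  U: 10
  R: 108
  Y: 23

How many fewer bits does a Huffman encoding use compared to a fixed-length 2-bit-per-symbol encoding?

75

Fixed-length: 2 bits × 167 symbols = 334 bits.
Huffman merges:
U(10) + Y(23) → 33
Z(26) + 33 → 59
59 + R(108) → 167
Huffman total = 33 + 59 + 167 = 259 bits.
Saving = 334 − 259 = 75 bits.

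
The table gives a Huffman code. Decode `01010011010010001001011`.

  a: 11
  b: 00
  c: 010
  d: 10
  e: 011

cdeccbdca

Read left to right; each codeword is recognised as soon as it completes (prefix code):
  010→c | 10→d | 011→e | 010→c | 010→c | 00→b | 10→d | 010→c | 11→a
Decoded message: cdeccbdca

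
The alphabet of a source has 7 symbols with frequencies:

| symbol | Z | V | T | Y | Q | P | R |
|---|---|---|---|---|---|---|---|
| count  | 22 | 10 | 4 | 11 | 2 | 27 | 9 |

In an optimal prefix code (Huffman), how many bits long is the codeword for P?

2

Build the tree from the bottom:
merge Q(2) and T(4): 6
merge 6 and R(9): 15
merge V(10) and Y(11): 21
merge 15 and 21: 36
merge Z(22) and P(27): 49
merge 36 and 49: 85
The subtree containing P is merged 2 times, so code length = 2.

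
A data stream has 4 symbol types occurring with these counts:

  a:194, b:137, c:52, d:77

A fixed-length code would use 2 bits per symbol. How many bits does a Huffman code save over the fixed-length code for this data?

Fixed-length: 2 bits × 460 symbols = 920 bits.
Huffman merges:
c(52) + d(77) → 129
129 + b(137) → 266
a(194) + 266 → 460
Huffman total = 129 + 266 + 460 = 855 bits.
Saving = 920 − 855 = 65 bits.

65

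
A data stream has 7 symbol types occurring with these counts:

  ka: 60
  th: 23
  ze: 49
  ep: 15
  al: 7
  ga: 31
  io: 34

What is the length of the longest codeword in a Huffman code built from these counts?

Merge the two lowest-weight nodes at each step:
combine al(7), ep(15) → 22
combine 22, th(23) → 45
combine ga(31), io(34) → 65
combine 45, ze(49) → 94
combine ka(60), 65 → 125
combine 94, 125 → 219
The first pair merged (al, ep) ends up deepest, at depth 4.

4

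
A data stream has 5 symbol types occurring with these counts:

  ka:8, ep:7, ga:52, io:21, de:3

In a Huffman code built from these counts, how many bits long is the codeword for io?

Repeatedly merge the two smallest:
combine de(3), ep(7) → 10
combine ka(8), 10 → 18
combine 18, io(21) → 39
combine 39, ga(52) → 91
The subtree containing io is merged 2 times, so code length = 2.

2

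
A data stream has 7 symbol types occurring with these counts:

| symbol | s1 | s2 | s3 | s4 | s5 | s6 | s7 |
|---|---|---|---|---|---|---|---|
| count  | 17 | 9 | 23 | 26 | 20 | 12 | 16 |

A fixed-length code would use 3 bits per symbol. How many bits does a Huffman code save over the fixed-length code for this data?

28

Fixed-length: 3 bits × 123 symbols = 369 bits.
Huffman merges:
s2(9) + s6(12) → 21
s7(16) + s1(17) → 33
s5(20) + 21 → 41
s3(23) + s4(26) → 49
33 + 41 → 74
49 + 74 → 123
Huffman total = 21 + 33 + 41 + 49 + 74 + 123 = 341 bits.
Saving = 369 − 341 = 28 bits.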